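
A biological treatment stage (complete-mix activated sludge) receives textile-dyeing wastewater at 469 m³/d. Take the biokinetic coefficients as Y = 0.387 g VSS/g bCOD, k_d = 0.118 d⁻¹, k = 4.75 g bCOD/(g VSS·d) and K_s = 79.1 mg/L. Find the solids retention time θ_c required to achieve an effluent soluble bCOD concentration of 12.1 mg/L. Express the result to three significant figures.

From 1/θ_c = Y·k·S/(K_s + S) − k_d: Y·k·S/(K_s+S) = 0.387 × 4.75 × 12.1 / (79.1 + 12.1) = 0.2439 d⁻¹.
θ_c = 1/(μ − k_d) = 1/(0.2439 − 0.118) = 1/0.1259 = 7.943 d.

θ_c ≈ 7.94 d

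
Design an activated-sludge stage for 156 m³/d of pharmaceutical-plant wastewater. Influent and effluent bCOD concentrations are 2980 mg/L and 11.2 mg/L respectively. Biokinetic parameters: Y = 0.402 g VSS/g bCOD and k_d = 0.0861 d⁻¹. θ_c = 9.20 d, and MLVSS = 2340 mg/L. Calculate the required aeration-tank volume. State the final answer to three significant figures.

Rearranging the biomass balance for a CMAS with decay, V = Y·Q·ΔS·θ_c / [X·(1+k_d θ_c)] = 0.402 × 156 × (2980 − 11.2) × 9.20 / [2340 × (1 + 0.0861 × 9.20)] = 1.71×10^6 / 4194 = 408.4 m³.

V ≈ 408 m³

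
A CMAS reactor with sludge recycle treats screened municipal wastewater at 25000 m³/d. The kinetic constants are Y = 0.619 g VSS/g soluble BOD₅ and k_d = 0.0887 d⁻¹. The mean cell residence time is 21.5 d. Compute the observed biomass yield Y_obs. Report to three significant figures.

Y_obs ≈ 0.213 g VSS/g soluble BOD₅

Y_obs = Y / (1 + k_d θ_c) = 0.619 / (1 + 0.0887 × 21.5) = 0.619 / 2.907 = 0.2129.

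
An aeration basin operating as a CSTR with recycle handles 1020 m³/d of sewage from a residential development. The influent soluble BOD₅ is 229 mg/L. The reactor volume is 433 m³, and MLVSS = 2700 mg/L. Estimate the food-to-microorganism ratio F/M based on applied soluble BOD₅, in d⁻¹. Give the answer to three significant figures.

F/M ≈ 0.200 d⁻¹

Food-to-microorganism ratio F/M = Q S₀ / (V X) = 1020 × 229 / (433.0 × 2700) = 0.1998 d⁻¹.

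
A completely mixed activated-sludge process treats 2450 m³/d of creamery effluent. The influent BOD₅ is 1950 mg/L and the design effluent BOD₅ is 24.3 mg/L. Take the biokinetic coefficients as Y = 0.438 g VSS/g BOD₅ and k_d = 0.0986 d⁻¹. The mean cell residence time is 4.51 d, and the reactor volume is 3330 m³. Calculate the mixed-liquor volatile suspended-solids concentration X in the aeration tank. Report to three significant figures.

From V·X·(1 + k_d·θ_c) = Y·Q·(S₀ − S)·θ_c: X = 0.438 × 2450 × (1950 − 24.3) × 4.51 / [3330 × (1 + 0.0986 × 4.51)] = 1937 mg/L.

X ≈ 1940 mg/L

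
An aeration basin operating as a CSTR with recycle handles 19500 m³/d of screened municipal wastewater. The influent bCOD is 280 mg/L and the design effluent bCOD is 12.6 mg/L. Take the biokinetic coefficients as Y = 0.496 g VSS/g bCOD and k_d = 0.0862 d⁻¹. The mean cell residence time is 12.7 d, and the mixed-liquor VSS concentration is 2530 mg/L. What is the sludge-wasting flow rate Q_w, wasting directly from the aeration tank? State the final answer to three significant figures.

Q_w ≈ 488 m³/d

From the SRT design equation V = Y Q (S₀−S) θ_c / [X (1 + k_d θ_c)] = 0.496 × 19500 × (280 − 12.6) × 12.7 / [2530 × (1 + 0.0862 × 12.7)] = 3.28×10^7 / 5300 = 6198 m³.
With mixed-liquor wasting, θ_c = V/Q_w, so Q_w = V/θ_c = 6198/12.7 = 488.0 m³/d.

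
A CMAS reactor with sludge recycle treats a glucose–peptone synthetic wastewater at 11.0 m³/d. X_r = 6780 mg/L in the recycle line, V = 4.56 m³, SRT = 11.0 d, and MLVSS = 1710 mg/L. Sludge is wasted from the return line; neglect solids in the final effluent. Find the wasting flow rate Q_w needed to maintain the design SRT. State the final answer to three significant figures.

Wasting from the return line (neglecting effluent solids): Q_w = V·X / (θ_c·X_r) = 4.560 × 1710 / (11.0 × 6780) = 0.1046 m³/d.

Q_w ≈ 0.105 m³/d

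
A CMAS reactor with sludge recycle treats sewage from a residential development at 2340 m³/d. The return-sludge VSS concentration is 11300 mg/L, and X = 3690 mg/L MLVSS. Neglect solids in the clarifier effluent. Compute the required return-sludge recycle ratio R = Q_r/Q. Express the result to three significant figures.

R ≈ 0.485

Mass balance around the secondary clarifier (neglecting effluent solids): R = X / (X_r − X) = 3690 / (11300 − 3690) = 0.4849.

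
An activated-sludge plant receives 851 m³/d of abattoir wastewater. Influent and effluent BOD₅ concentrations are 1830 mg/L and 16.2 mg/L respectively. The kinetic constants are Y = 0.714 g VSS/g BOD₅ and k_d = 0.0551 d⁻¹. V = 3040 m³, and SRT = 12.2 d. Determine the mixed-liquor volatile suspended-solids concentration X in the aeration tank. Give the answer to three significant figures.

From V·X·(1 + k_d·θ_c) = Y·Q·(S₀ − S)·θ_c: X = 0.714 × 851 × (1830 − 16.2) × 12.2 / [3040 × (1 + 0.0551 × 12.2)] = 2645 mg/L.

X ≈ 2640 mg/L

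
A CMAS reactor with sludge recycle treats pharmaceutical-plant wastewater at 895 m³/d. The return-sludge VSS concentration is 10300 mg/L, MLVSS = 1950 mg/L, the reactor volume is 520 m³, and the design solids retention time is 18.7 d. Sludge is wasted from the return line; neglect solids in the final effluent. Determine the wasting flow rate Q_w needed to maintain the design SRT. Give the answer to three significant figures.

Q_w = (V·X)/(θ_c X_r) = 520.0 × 1950 / (18.7 × 10300) = 5.265 m³/d.

Q_w ≈ 5.26 m³/d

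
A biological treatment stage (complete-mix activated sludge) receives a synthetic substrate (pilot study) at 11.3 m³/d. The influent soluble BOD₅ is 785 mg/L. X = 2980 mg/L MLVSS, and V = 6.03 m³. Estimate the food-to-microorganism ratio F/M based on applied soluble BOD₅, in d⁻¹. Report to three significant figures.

F/M ≈ 0.494 d⁻¹

F/M = Q·S₀ / (V·X) = 11.3 × 785 / (6.030 × 2980) = 0.4936 g soluble BOD₅·(g VSS·d)⁻¹.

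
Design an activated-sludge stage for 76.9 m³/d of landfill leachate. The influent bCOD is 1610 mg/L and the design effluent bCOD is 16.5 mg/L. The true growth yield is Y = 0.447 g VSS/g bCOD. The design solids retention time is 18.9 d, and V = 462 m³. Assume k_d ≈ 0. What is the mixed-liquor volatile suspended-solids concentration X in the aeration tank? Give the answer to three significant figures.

X ≈ 2240 mg/L

X = Y·Q·ΔS·θ_c / V = 0.447 × 76.9 × (1610 − 16.5) × 18.9 / 462 = 2241 mg/L.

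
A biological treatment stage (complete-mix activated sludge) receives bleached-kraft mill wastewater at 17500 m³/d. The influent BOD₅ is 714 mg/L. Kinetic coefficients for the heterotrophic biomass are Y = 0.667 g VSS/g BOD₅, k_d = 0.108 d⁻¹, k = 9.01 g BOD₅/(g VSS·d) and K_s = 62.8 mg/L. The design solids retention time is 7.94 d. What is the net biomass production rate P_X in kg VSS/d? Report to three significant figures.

From the Monod/SRT balance for a CMAS, S = K_s·(1+k_d θ_c)/[θ_c·(Y k − k_d) − 1] = 62.8 × (1 + 0.108 × 7.94) / [7.94 × (0.667 × 9.01 − 0.108) − 1] = 116.7 / 45.86 = 2.544 mg/L.
Y_obs = Y / (1 + k_d θ_c) = 0.667 / (1 + 0.108 × 7.94) = 0.667 / 1.858 = 0.3591.
Q·(S₀ − S) = 17500 × (714 − 2.54) × 10⁻³ = 12451 kg/d removed.
P_X = Y_obs · Q(S₀ − S) = 0.3591 × 12451 = 4471 kg VSS/d.

P_X ≈ 4470 kg VSS/d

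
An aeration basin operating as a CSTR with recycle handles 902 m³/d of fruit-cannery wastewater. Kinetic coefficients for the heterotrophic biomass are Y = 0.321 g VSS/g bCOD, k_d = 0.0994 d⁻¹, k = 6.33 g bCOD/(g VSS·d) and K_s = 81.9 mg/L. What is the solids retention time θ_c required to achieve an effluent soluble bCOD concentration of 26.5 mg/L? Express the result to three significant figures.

θ_c ≈ 2.52 d

Specific growth rate at S = 26.5 mg/L: μ = YkS/(K_s+S) = 0.321·6.33·26.5/(81.9+26.5) = 0.4967 d⁻¹.
1/θ_c = 0.4967 − 0.0994 = 0.3973 d⁻¹, so θ_c = 2.517 d.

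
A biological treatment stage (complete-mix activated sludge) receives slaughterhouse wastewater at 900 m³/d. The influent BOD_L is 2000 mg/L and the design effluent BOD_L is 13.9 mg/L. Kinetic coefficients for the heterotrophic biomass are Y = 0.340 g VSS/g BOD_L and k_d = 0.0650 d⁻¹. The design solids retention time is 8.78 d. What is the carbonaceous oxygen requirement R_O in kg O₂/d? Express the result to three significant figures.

R_O ≈ 1240 kg O₂/d

Y_obs = Y / (1 + k_d θ_c) = 0.340 / (1 + 0.0650 × 8.78) = 0.340 / 1.571 = 0.2165.
Substrate removed = Q·(S₀ − S) = 900 m³/d × (2000 − 13.9) g/m³ = 1.79×10^6 g/d = 1787 kg/d.
P_X = Y_obs·Q·(S₀ − S) = 0.2165 × 1787 = 386.9 kg VSS/d.
R_O = Q·ΔS − 1.42 P_X = 1787 − 549.4 = 1238 kg O₂/d.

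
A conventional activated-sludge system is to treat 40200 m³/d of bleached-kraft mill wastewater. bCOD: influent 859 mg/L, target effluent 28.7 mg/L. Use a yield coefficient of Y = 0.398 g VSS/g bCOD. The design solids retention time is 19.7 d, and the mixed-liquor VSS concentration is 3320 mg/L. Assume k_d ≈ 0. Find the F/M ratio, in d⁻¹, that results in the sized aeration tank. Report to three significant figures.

V·X = Y·Q·ΔS·θ_c gives V = 0.398 × 40200 × (859 − 28.7) × 19.7 / 3320 = 78827 m³.
F/M = Q·S₀ / (V·X) = 40200 × 859 / (78827 × 3320) = 0.1319 g bCOD·(g VSS·d)⁻¹.

F/M ≈ 0.132 d⁻¹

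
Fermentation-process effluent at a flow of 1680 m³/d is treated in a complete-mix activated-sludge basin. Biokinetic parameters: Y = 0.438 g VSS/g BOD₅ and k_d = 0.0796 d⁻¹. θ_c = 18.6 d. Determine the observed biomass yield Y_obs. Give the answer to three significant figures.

Y_obs ≈ 0.177 g VSS/g BOD₅

Observed yield with endogenous decay: Y_obs = Y / (1 + k_d·θ_c) = 0.438 / (1 + 0.0796 × 18.6) = 0.438 / 2.481 = 0.1766 g VSS/g BOD₅.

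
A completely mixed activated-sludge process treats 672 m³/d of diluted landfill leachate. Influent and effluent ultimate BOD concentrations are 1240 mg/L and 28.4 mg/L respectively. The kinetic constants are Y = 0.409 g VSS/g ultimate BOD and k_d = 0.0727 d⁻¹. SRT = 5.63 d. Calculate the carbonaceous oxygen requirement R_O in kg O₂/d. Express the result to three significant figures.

R_O ≈ 479 kg O₂/d

Observed yield with endogenous decay: Y_obs = Y / (1 + k_d·θ_c) = 0.409 / (1 + 0.0727 × 5.63) = 0.409 / 1.409 = 0.2902 g VSS/g ultimate BOD.
ΔS = 1240 − 28.4 = 1212 mg/L, so the substrate removal rate is 672 × 1212/1000 = 814.2 kg ultimate BOD/d.
P_X = Y_obs·Q·(S₀ − S) = 0.2902 × 814.2 = 236.3 kg VSS/d.
R_O = Q·ΔS − 1.42 P_X = 814.2 − 335.5 = 478.7 kg O₂/d.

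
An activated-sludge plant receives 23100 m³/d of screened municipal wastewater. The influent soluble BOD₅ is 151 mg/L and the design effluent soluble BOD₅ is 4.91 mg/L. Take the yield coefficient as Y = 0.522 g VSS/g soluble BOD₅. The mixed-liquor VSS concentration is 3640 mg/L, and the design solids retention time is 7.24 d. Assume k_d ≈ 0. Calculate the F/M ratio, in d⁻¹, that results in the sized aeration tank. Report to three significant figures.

V·X = Y·Q·ΔS·θ_c gives V = 0.522 × 23100 × (151 − 4.91) × 7.24 / 3640 = 3504 m³.
Food-to-microorganism ratio F/M = Q S₀ / (V X) = 23100 × 151 / (3504 × 3640) = 0.2735 d⁻¹.

F/M ≈ 0.273 d⁻¹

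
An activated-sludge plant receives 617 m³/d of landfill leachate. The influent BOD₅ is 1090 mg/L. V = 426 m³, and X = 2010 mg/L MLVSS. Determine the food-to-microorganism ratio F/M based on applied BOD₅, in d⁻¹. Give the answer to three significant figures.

F/M ≈ 0.785 d⁻¹

F/M = applied load / biomass = Q·S₀/(V·X) = 617 × 1090 / (426.0 × 2010) = 0.7854 d⁻¹.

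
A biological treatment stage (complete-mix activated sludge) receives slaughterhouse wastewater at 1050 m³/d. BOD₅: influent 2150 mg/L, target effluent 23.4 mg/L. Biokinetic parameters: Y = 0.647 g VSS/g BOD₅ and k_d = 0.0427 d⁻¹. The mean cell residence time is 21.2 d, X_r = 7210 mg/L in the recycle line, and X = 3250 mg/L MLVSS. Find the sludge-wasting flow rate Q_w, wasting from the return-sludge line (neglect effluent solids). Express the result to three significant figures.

Q_w ≈ 105 m³/d

From the SRT design equation V = Y Q (S₀−S) θ_c / [X (1 + k_d θ_c)] = 0.647 × 1050 × (2150 − 23.4) × 21.2 / [3250 × (1 + 0.0427 × 21.2)] = 3.06×10^7 / 6192 = 4946 m³.
Q_w = (V·X)/(θ_c X_r) = 4946 × 3250 / (21.2 × 7210) = 105.2 m³/d.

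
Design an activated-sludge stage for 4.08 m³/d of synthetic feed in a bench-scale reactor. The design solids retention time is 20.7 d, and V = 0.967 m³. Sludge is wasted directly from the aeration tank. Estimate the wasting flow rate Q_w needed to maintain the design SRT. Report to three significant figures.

With mixed-liquor wasting, θ_c = V/Q_w, so Q_w = V/θ_c = 0.9670/20.7 = 0.04671 m³/d.

Q_w ≈ 0.0467 m³/d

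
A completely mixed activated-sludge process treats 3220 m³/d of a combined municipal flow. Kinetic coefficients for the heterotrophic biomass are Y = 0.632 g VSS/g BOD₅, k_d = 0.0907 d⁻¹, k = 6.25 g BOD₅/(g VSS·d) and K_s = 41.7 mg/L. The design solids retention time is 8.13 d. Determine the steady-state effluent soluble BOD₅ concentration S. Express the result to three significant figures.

S ≈ 2.39 mg/L

Effluent substrate depends only on kinetics and SRT: S = K_s(1 + k_d θ_c) / [θ_c(Yk − k_d) − 1] = 41.7 × (1 + 0.0907 × 8.13) / [8.13 × (0.632 × 6.25 − 0.0907) − 1] = 72.45 / 30.38 = 2.385 mg/L.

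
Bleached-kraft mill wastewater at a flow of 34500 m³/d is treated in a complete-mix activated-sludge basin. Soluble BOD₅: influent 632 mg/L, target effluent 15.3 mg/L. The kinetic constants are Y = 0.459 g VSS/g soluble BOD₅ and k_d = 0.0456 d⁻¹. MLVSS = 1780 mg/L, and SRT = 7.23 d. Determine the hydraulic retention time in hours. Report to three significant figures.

τ ≈ 20.8 h

Rearranging the biomass balance for a CMAS with decay, V = Y·Q·ΔS·θ_c / [X·(1+k_d θ_c)] = 0.459 × 34500 × (632 − 15.3) × 7.23 / [1780 × (1 + 0.0456 × 7.23)] = 7.06×10^7 / 2367 = 29831 m³.
HRT = V/Q = 29831 m³ / 34500 m³·d⁻¹ = 0.8647 d × 24 = 20.75 h.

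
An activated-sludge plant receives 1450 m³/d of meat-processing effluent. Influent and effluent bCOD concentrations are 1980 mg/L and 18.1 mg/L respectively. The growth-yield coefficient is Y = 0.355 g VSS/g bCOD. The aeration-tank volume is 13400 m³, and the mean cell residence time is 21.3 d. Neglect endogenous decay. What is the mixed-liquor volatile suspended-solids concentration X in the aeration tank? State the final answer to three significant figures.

From V·X = Y·Q·(S₀ − S)·θ_c (decay neglected): X = 0.355 × 1450 × (1980 − 18.1) × 21.3 / 13400 = 1605 mg/L.

X ≈ 1610 mg/L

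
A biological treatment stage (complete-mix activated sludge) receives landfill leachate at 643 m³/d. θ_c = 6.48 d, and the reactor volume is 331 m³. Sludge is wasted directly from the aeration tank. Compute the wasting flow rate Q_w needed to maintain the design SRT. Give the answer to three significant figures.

Wasting from the aeration tank: Q_w = V / θ_c = 331.0 / 6.48 = 51.08 m³/d.

Q_w ≈ 51.1 m³/d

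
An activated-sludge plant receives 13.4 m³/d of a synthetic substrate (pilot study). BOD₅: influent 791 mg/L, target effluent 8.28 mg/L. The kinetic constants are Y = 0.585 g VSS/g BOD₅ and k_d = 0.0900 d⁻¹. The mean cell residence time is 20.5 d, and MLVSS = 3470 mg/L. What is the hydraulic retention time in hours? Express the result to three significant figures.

τ ≈ 22.8 h

Steady-state biomass mass balance: V·X·(1 + k_d·θ_c) = Y·Q·(S₀ − S)·θ_c, so V = 0.585 × 13.4 × (791 − 8.28) × 20.5 / [3470 × (1 + 0.0900 × 20.5)] = 1.26×10^5 / 9872 = 12.74 m³.
Hydraulic retention time τ = V/Q = 12.74 / 13.4 = 0.9508 d = 22.82 h.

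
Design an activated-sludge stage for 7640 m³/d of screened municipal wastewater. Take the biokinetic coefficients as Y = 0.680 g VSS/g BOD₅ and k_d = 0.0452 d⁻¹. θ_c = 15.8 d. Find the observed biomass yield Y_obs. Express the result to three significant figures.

Observed yield with endogenous decay: Y_obs = Y / (1 + k_d·θ_c) = 0.680 / (1 + 0.0452 × 15.8) = 0.680 / 1.714 = 0.3967 g VSS/g BOD₅.

Y_obs ≈ 0.397 g VSS/g BOD₅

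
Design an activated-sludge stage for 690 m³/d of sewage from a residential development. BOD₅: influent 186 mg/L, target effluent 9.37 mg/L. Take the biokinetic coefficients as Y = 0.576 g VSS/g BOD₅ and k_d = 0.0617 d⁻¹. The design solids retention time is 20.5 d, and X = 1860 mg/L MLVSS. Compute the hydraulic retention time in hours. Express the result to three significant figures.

τ ≈ 11.9 h

Rearranging the biomass balance for a CMAS with decay, V = Y·Q·ΔS·θ_c / [X·(1+k_d θ_c)] = 0.576 × 690 × (186 − 9.37) × 20.5 / [1860 × (1 + 0.0617 × 20.5)] = 1.44×10^6 / 4213 = 341.6 m³.
Hydraulic retention time τ = V/Q = 341.6 / 690 = 0.4951 d = 11.88 h.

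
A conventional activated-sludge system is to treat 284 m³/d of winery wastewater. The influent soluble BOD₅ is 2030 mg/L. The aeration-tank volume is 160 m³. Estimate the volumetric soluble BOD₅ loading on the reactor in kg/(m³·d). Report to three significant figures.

L_v = Q S₀ / V = 284 × 2030 × 10⁻³ / 160.0 = 3.603 kg/(m³·d).

L_v ≈ 3.60 kg soluble BOD₅/(m³·d)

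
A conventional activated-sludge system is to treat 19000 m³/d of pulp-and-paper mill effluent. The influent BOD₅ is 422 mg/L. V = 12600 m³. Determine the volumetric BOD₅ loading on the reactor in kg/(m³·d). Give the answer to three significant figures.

L_v ≈ 0.636 kg BOD₅/(m³·d)

Applied BOD₅ load per unit volume = Q·S₀/V = (19000 × 422/1000)/12600 = 0.6363 kg BOD₅·m⁻³·d⁻¹.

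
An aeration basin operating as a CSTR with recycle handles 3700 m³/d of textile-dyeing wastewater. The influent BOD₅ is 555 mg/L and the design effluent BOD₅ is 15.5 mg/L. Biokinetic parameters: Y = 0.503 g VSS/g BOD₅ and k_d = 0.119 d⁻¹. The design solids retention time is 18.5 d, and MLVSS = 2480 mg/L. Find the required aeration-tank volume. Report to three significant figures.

Rearranging the biomass balance for a CMAS with decay, V = Y·Q·ΔS·θ_c / [X·(1+k_d θ_c)] = 0.503 × 3700 × (555 − 15.5) × 18.5 / [2480 × (1 + 0.119 × 18.5)] = 1.86×10^7 / 7940 = 2340 m³.

V ≈ 2340 m³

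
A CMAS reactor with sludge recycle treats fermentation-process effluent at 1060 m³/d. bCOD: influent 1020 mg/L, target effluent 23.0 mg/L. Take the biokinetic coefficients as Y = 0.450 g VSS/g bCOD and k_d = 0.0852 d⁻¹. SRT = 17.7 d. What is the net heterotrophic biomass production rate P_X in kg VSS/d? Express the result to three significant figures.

Correct the yield for decay: Y_obs = Y/(1 + k_d θ_c) = 0.450 / (1 + 0.0852 × 17.7) = 0.450 / 2.508 = 0.1794.
Mass of bCOD removed per day: Q(S₀ − S) = 1060 × 997.0 g/m³ = 1057 kg/d.
So the net sludge growth is P_X = 0.1794 × 1057 = 189.6 kg VSS/d.

P_X ≈ 190 kg VSS/d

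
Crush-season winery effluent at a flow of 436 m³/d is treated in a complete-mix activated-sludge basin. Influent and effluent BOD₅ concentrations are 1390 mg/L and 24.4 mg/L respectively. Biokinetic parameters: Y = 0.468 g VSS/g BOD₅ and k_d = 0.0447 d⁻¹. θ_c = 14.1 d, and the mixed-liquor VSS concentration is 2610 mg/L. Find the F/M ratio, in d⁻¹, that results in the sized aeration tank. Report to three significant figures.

Steady-state biomass mass balance: V·X·(1 + k_d·θ_c) = Y·Q·(S₀ − S)·θ_c, so V = 0.468 × 436 × (1390 − 24.4) × 14.1 / [2610 × (1 + 0.0447 × 14.1)] = 3.93×10^6 / 4255 = 923.4 m³.
F/M = applied load / biomass = Q·S₀/(V·X) = 436 × 1390 / (923.4 × 2610) = 0.2515 d⁻¹.

F/M ≈ 0.251 d⁻¹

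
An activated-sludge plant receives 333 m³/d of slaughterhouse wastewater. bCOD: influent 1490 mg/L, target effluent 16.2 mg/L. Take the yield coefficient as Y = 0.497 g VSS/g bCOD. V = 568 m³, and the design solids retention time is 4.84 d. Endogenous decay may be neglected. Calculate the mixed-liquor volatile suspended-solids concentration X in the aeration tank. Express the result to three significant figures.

Without decay, X = Y Q (S₀−S) θ_c / V = 0.497 × 333 × (1490 − 16.2) × 4.84 / 568 = 2078 mg/L.

X ≈ 2080 mg/L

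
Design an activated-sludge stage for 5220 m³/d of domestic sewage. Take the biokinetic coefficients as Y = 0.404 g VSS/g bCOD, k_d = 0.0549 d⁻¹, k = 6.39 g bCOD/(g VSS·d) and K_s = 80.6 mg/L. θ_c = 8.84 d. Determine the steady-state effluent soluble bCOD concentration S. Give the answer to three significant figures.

From the Monod/SRT balance for a CMAS, S = K_s·(1+k_d θ_c)/[θ_c·(Y k − k_d) − 1] = 80.6 × (1 + 0.0549 × 8.84) / [8.84 × (0.404 × 6.39 − 0.0549) − 1] = 119.7 / 21.34 = 5.611 mg/L.

S ≈ 5.61 mg/L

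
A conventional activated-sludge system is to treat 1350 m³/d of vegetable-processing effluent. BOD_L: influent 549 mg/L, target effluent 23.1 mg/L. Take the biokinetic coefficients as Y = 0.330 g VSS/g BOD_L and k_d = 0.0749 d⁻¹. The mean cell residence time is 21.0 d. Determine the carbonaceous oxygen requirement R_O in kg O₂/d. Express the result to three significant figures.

R_O ≈ 581 kg O₂/d

Correct the yield for decay: Y_obs = Y/(1 + k_d θ_c) = 0.330 / (1 + 0.0749 × 21.0) = 0.330 / 2.573 = 0.1283.
Q·(S₀ − S) = 1350 × (549 − 23.1) × 10⁻³ = 710.0 kg/d removed.
P_X = Y_obs·Q·(S₀ − S) = 0.1283 × 710.0 = 91.06 kg VSS/d.
R_O = Q·ΔS − 1.42 P_X = 710.0 − 129.3 = 580.7 kg O₂/d.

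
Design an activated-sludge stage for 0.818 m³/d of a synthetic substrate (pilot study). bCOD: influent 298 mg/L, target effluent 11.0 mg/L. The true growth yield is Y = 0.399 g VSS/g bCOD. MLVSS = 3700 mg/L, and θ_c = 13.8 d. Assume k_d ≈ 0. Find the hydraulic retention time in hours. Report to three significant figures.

Biomass mass balance (decay neglected): V·X = Y·Q·(S₀ − S)·θ_c, so V = 0.399 × 0.818 × (298 − 11.0) × 13.8 / 3700 = 0.3494 m³.
HRT = V/Q = 0.3494 m³ / 0.818 m³·d⁻¹ = 0.4271 d × 24 = 10.25 h.

τ ≈ 10.3 h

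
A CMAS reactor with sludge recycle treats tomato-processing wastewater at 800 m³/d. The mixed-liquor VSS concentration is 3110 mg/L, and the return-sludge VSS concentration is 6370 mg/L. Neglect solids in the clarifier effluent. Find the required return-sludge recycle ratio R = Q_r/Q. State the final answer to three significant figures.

Mass balance around the secondary clarifier (neglecting effluent solids): R = X / (X_r − X) = 3110 / (6370 − 3110) = 0.9540.

R ≈ 0.954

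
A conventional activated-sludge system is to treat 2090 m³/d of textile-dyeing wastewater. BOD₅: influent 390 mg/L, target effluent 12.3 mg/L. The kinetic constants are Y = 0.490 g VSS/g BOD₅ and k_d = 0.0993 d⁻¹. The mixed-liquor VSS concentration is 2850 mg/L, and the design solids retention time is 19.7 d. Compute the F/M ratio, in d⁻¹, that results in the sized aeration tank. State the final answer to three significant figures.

Rearranging the biomass balance for a CMAS with decay, V = Y·Q·ΔS·θ_c / [X·(1+k_d θ_c)] = 0.490 × 2090 × (390 − 12.3) × 19.7 / [2850 × (1 + 0.0993 × 19.7)] = 7.62×10^6 / 8425 = 904.4 m³.
F/M = Q·S₀ / (V·X) = 2090 × 390 / (904.4 × 2850) = 0.3162 g BOD₅·(g VSS·d)⁻¹.

F/M ≈ 0.316 d⁻¹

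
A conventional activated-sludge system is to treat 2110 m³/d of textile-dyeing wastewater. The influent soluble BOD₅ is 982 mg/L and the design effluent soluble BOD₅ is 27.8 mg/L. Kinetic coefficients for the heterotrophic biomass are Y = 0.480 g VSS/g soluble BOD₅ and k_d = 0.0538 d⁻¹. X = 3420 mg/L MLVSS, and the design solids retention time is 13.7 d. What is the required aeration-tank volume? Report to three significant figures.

V ≈ 2230 m³

From the SRT design equation V = Y Q (S₀−S) θ_c / [X (1 + k_d θ_c)] = 0.480 × 2110 × (982 − 27.8) × 13.7 / [3420 × (1 + 0.0538 × 13.7)] = 1.32×10^7 / 5941 = 2229 m³.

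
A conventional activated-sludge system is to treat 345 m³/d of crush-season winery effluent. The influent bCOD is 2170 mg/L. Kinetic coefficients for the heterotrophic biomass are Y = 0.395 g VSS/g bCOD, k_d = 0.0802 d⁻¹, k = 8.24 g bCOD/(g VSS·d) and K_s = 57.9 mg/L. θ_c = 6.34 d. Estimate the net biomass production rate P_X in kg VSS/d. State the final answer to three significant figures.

P_X ≈ 196 kg VSS/d

Effluent substrate depends only on kinetics and SRT: S = K_s(1 + k_d θ_c) / [θ_c(Yk − k_d) − 1] = 57.9 × (1 + 0.0802 × 6.34) / [6.34 × (0.395 × 8.24 − 0.0802) − 1] = 87.34 / 19.13 = 4.566 mg/L.
Correct the yield for decay: Y_obs = Y/(1 + k_d θ_c) = 0.395 / (1 + 0.0802 × 6.34) = 0.395 / 1.508 = 0.2619.
Q·(S₀ − S) = 345 × (2170 − 4.57) × 10⁻³ = 747.1 kg/d removed.
So the net sludge growth is P_X = 0.2619 × 747.1 = 195.6 kg VSS/d.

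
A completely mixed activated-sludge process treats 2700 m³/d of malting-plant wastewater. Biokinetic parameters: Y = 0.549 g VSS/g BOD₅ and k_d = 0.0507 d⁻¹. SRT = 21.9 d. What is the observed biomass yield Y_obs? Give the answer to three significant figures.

The observed yield is Y_obs = Y/(1 + k_d·θ_c) = 0.549 / (1 + 0.0507 × 21.9) = 0.549 / 2.110 = 0.2601 g VSS per g BOD₅ removed.

Y_obs ≈ 0.260 g VSS/g BOD₅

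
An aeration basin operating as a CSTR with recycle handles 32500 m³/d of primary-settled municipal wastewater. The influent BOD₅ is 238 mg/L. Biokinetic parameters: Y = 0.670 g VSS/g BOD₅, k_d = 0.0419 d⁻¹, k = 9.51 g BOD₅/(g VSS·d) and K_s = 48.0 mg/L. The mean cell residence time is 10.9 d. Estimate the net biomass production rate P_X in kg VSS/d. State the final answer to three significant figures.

From the Monod/SRT balance for a CMAS, S = K_s·(1+k_d θ_c)/[θ_c·(Y k − k_d) − 1] = 48.0 × (1 + 0.0419 × 10.9) / [10.9 × (0.670 × 9.51 − 0.0419) − 1] = 69.92 / 67.99 = 1.028 mg/L.
Observed yield with endogenous decay: Y_obs = Y / (1 + k_d·θ_c) = 0.670 / (1 + 0.0419 × 10.9) = 0.670 / 1.457 = 0.4599 g VSS/g BOD₅.
Mass of BOD₅ removed per day: Q(S₀ − S) = 32500 × 237.0 g/m³ = 7702 kg/d.
Net biomass production P_X = Y_obs × Q·(S₀ − S) = 0.4599 × 7702 = 3542 kg VSS/d.

P_X ≈ 3540 kg VSS/d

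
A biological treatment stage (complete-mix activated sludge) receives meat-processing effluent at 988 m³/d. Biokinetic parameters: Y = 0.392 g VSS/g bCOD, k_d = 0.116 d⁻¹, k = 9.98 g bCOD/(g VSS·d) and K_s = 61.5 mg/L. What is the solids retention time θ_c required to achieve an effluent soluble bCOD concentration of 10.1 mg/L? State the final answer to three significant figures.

At the target effluent, Y k S/(K_s+S) = 0.392×9.98×10.1/71.60 = 0.5519 d⁻¹.
Then 1/θ_c = μ − k_d = 0.5519 − 0.116 = 0.4359 d⁻¹, giving θ_c = 2.294 d.

θ_c ≈ 2.29 d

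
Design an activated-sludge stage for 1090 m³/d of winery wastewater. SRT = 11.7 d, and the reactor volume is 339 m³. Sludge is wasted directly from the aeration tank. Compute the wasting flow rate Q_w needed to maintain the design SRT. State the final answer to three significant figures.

Wasting from the aeration tank: Q_w = V / θ_c = 339.0 / 11.7 = 28.97 m³/d.

Q_w ≈ 29.0 m³/d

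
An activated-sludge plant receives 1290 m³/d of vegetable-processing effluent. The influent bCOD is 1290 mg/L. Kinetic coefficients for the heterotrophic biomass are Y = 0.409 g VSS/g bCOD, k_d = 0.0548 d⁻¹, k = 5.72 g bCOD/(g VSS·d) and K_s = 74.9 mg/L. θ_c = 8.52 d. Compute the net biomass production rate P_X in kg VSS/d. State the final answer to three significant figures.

From the Monod/SRT balance for a CMAS, S = K_s·(1+k_d θ_c)/[θ_c·(Y k − k_d) − 1] = 74.9 × (1 + 0.0548 × 8.52) / [8.52 × (0.409 × 5.72 − 0.0548) − 1] = 109.9 / 18.47 = 5.950 mg/L.
The observed yield is Y_obs = Y/(1 + k_d·θ_c) = 0.409 / (1 + 0.0548 × 8.52) = 0.409 / 1.467 = 0.2788 g VSS per g bCOD removed.
Mass of bCOD removed per day: Q(S₀ − S) = 1290 × 1284 g/m³ = 1656 kg/d.
Biomass produced: P_X = Y_obs·Q·ΔS = 0.2788 × 1656 ≈ 461.8 kg VSS/d.

P_X ≈ 462 kg VSS/d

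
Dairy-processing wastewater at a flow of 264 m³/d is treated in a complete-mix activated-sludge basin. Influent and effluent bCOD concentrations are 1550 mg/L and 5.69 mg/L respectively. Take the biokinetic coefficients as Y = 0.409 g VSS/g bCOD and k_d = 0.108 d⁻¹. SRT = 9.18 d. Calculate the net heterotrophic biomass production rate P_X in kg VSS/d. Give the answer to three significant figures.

Correct the yield for decay: Y_obs = Y/(1 + k_d θ_c) = 0.409 / (1 + 0.108 × 9.18) = 0.409 / 1.991 = 0.2054.
Substrate removed = Q·(S₀ − S) = 264 m³/d × (1550 − 5.69) g/m³ = 4.08×10^5 g/d = 407.7 kg/d.
So the net sludge growth is P_X = 0.2054 × 407.7 = 83.73 kg VSS/d.

P_X ≈ 83.7 kg VSS/d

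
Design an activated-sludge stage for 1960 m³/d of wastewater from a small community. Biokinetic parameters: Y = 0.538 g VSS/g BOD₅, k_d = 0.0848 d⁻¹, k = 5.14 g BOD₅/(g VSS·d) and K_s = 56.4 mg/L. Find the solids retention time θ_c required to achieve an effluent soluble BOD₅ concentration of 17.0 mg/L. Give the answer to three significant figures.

θ_c ≈ 1.80 d

Specific growth rate at S = 17.0 mg/L: μ = YkS/(K_s+S) = 0.538·5.14·17.0/(56.4+17.0) = 0.6405 d⁻¹.
θ_c = 1/(μ − k_d) = 1/(0.6405 − 0.0848) = 1/0.5557 = 1.800 d.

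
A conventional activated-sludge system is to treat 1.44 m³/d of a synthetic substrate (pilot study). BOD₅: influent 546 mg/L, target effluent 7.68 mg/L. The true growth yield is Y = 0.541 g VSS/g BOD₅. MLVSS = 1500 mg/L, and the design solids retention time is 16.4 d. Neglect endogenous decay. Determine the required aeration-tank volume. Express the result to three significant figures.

Biomass mass balance (decay neglected): V·X = Y·Q·(S₀ − S)·θ_c, so V = 0.541 × 1.44 × (546 − 7.68) × 16.4 / 1500 = 4.585 m³.

V ≈ 4.59 m³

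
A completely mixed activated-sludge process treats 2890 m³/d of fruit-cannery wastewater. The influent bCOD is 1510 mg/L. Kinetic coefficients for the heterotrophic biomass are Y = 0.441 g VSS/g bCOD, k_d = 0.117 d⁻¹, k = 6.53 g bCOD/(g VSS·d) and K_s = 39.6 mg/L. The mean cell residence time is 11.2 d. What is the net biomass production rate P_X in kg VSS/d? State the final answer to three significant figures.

P_X ≈ 831 kg VSS/d

Effluent substrate depends only on kinetics and SRT: S = K_s(1 + k_d θ_c) / [θ_c(Yk − k_d) − 1] = 39.6 × (1 + 0.117 × 11.2) / [11.2 × (0.441 × 6.53 − 0.117) − 1] = 91.49 / 29.94 = 3.056 mg/L.
Observed yield with endogenous decay: Y_obs = Y / (1 + k_d·θ_c) = 0.441 / (1 + 0.117 × 11.2) = 0.441 / 2.310 = 0.1909 g VSS/g bCOD.
Q·(S₀ − S) = 2890 × (1510 − 3.06) × 10⁻³ = 4355 kg/d removed.
Net biomass production P_X = Y_obs × Q·(S₀ − S) = 0.1909 × 4355 = 831.3 kg VSS/d.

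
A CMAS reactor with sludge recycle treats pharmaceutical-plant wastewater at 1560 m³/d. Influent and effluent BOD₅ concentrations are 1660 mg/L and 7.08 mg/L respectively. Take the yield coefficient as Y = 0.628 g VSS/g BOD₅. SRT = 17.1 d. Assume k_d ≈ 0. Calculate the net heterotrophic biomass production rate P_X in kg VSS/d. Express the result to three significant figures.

P_X ≈ 1620 kg VSS/d

With endogenous decay neglected, the observed yield equals the true yield: Y_obs = Y = 0.628 g VSS/g BOD₅.
Substrate removed = Q·(S₀ − S) = 1560 m³/d × (1660 − 7.08) g/m³ = 2.58×10^6 g/d = 2579 kg/d.
P_X = Y_obs · Q(S₀ − S) = 0.6280 × 2579 = 1619 kg VSS/d.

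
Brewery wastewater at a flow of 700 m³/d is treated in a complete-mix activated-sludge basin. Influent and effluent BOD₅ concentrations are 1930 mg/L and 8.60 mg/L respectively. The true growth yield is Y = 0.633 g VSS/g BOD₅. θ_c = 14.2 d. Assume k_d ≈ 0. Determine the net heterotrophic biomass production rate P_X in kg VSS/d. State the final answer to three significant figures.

P_X ≈ 851 kg VSS/d

With endogenous decay neglected, the observed yield equals the true yield: Y_obs = Y = 0.633 g VSS/g BOD₅.
Q·(S₀ − S) = 700 × (1930 − 8.60) × 10⁻³ = 1345 kg/d removed.
Net biomass production P_X = Y_obs × Q·(S₀ − S) = 0.6330 × 1345 = 851.4 kg VSS/d.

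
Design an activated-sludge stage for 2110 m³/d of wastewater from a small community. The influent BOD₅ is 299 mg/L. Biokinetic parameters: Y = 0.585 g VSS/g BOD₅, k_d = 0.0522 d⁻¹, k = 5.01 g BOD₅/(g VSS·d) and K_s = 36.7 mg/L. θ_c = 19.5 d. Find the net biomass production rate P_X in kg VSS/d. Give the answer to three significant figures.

P_X ≈ 182 kg VSS/d

Effluent substrate depends only on kinetics and SRT: S = K_s(1 + k_d θ_c) / [θ_c(Yk − k_d) − 1] = 36.7 × (1 + 0.0522 × 19.5) / [19.5 × (0.585 × 5.01 − 0.0522) − 1] = 74.06 / 55.13 = 1.343 mg/L.
The observed yield is Y_obs = Y/(1 + k_d·θ_c) = 0.585 / (1 + 0.0522 × 19.5) = 0.585 / 2.018 = 0.2899 g VSS per g BOD₅ removed.
Substrate removed = Q·(S₀ − S) = 2110 m³/d × (299 − 1.34) g/m³ = 6.28×10^5 g/d = 628.1 kg/d.
P_X = Y_obs · Q(S₀ − S) = 0.2899 × 628.1 = 182.1 kg VSS/d.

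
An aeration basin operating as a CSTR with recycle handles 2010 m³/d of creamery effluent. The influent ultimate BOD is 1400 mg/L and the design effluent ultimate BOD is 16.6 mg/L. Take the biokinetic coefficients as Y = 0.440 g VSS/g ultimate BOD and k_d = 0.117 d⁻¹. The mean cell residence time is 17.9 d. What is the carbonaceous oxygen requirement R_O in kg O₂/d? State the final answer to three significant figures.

Correct the yield for decay: Y_obs = Y/(1 + k_d θ_c) = 0.440 / (1 + 0.117 × 17.9) = 0.440 / 3.094 = 0.1422.
ΔS = 1400 − 16.6 = 1383 mg/L, so the substrate removal rate is 2010 × 1383/1000 = 2781 kg ultimate BOD/d.
Net sludge production P_X = 0.1422 × 2781 = 395.4 kg VSS/d.
Carbonaceous O₂ demand = substrate oxidised − cell-mass equivalent = 2781 − 1.42 × 395.4 = 2219 kg O₂/d.

R_O ≈ 2220 kg O₂/d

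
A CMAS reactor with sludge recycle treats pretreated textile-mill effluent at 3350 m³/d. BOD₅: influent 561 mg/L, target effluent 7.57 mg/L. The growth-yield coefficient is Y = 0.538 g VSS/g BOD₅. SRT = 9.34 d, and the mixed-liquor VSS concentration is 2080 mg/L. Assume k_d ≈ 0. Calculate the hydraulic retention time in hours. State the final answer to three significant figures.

τ ≈ 32.1 h

V·X = Y·Q·ΔS·θ_c gives V = 0.538 × 3350 × (561 − 7.57) × 9.34 / 2080 = 4479 m³.
τ = V/Q = 4479/3350 = 1.337 d, or 32.09 h.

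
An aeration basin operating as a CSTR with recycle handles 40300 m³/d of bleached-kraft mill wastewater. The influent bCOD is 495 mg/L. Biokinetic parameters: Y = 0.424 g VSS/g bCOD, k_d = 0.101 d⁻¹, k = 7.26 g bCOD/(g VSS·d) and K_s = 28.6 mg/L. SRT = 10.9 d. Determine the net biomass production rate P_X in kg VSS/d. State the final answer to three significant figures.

Effluent substrate depends only on kinetics and SRT: S = K_s(1 + k_d θ_c) / [θ_c(Yk − k_d) − 1] = 28.6 × (1 + 0.101 × 10.9) / [10.9 × (0.424 × 7.26 − 0.101) − 1] = 60.09 / 31.45 = 1.910 mg/L.
Correct the yield for decay: Y_obs = Y/(1 + k_d θ_c) = 0.424 / (1 + 0.101 × 10.9) = 0.424 / 2.101 = 0.2018.
Mass of bCOD removed per day: Q(S₀ − S) = 40300 × 493.1 g/m³ = 19872 kg/d.
Biomass produced: P_X = Y_obs·Q·ΔS = 0.2018 × 19872 ≈ 4010 kg VSS/d.

P_X ≈ 4010 kg VSS/d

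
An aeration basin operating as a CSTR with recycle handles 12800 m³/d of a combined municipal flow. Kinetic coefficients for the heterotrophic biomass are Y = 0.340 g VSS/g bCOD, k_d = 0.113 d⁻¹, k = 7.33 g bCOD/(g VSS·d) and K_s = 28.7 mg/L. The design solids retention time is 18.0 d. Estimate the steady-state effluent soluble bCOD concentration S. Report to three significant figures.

S ≈ 2.08 mg/L

For a completely mixed reactor with recycle the Lawrence–McCarty relation gives S = K_s·(1 + k_d·θ_c) / [θ_c·(Y·k − k_d) − 1] = 28.7 × (1 + 0.113 × 18.0) / [18.0 × (0.340 × 7.33 − 0.113) − 1] = 87.08 / 41.83 = 2.082 mg/L.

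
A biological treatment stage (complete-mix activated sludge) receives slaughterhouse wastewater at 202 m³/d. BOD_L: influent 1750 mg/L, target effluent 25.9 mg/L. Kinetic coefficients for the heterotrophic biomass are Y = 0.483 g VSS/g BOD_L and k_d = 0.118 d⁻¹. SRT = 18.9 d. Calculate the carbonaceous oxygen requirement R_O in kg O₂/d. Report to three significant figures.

R_O ≈ 274 kg O₂/d

The observed yield is Y_obs = Y/(1 + k_d·θ_c) = 0.483 / (1 + 0.118 × 18.9) = 0.483 / 3.230 = 0.1495 g VSS per g BOD_L removed.
ΔS = 1750 − 25.9 = 1724 mg/L, so the substrate removal rate is 202 × 1724/1000 = 348.3 kg BOD_L/d.
P_X = Y_obs·Q·(S₀ − S) = 0.1495 × 348.3 = 52.08 kg VSS/d.
Carbonaceous O₂ demand = substrate oxidised − cell-mass equivalent = 348.3 − 1.42 × 52.08 = 274.3 kg O₂/d.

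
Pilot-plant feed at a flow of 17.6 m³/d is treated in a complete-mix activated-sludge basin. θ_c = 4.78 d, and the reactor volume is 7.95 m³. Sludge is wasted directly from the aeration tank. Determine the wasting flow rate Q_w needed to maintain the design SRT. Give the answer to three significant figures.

Q_w ≈ 1.66 m³/d

For wasting at MLVSS concentration, Q_w = V/θ_c = 7.950/4.78 = 1.663 m³/d.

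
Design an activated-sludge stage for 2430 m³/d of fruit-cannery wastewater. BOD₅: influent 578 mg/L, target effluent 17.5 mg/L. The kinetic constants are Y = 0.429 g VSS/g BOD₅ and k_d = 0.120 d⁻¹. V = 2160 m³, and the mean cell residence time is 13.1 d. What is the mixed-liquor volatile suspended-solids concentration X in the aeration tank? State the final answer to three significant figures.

X ≈ 1380 mg/L

From V·X·(1 + k_d·θ_c) = Y·Q·(S₀ − S)·θ_c: X = 0.429 × 2430 × (578 − 17.5) × 13.1 / [2160 × (1 + 0.120 × 13.1)] = 1378 mg/L.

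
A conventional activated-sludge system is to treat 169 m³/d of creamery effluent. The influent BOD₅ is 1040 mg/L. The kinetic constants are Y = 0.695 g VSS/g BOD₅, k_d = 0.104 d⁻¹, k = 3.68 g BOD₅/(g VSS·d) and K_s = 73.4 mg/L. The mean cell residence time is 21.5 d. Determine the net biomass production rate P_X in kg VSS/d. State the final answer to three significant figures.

P_X ≈ 37.6 kg VSS/d

For a completely mixed reactor with recycle the Lawrence–McCarty relation gives S = K_s·(1 + k_d·θ_c) / [θ_c·(Y·k − k_d) − 1] = 73.4 × (1 + 0.104 × 21.5) / [21.5 × (0.695 × 3.68 − 0.104) − 1] = 237.5 / 51.75 = 4.590 mg/L.
Correct the yield for decay: Y_obs = Y/(1 + k_d θ_c) = 0.695 / (1 + 0.104 × 21.5) = 0.695 / 3.236 = 0.2148.
Mass of BOD₅ removed per day: Q(S₀ − S) = 169 × 1035 g/m³ = 175.0 kg/d.
P_X = Y_obs · Q(S₀ − S) = 0.2148 × 175.0 = 37.58 kg VSS/d.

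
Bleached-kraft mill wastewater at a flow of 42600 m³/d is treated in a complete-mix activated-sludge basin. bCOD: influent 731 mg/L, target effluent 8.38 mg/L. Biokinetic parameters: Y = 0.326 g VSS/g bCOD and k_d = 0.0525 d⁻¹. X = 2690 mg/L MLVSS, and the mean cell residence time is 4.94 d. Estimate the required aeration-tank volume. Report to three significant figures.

Rearranging the biomass balance for a CMAS with decay, V = Y·Q·ΔS·θ_c / [X·(1+k_d θ_c)] = 0.326 × 42600 × (731 − 8.38) × 4.94 / [2690 × (1 + 0.0525 × 4.94)] = 4.96×10^7 / 3388 = 14634 m³.

V ≈ 14600 m³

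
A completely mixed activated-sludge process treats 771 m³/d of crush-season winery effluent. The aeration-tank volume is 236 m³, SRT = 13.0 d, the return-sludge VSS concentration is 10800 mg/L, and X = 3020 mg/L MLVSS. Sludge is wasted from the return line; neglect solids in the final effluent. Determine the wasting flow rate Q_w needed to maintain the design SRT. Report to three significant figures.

Wasting from the return line (neglecting effluent solids): Q_w = V·X / (θ_c·X_r) = 236.0 × 3020 / (13.0 × 10800) = 5.076 m³/d.

Q_w ≈ 5.08 m³/d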